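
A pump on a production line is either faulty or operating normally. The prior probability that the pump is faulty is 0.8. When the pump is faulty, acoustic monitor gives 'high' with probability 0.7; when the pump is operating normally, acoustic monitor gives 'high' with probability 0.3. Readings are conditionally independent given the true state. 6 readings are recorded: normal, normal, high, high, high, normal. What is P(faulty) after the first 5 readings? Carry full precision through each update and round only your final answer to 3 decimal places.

0.903

Each posterior becomes the prior for the next update.
After 'normal': P(faulty) = 0.3·0.8000 / (0.3·0.8000 + 0.7·0.2000) ≈ 0.6316
After 'normal': P(faulty) = 0.3·0.6316 / (0.3·0.6316 + 0.7·0.3684) ≈ 0.4235
After 'high': P(faulty) = 0.7·0.4235 / (0.7·0.4235 + 0.3·0.5765) ≈ 0.6316
After 'high': P(faulty) = 0.7·0.6316 / (0.7·0.6316 + 0.3·0.3684) ≈ 0.8000
After 'high': P(faulty) = 0.7·0.8000 / (0.7·0.8000 + 0.3·0.2000) ≈ 0.9032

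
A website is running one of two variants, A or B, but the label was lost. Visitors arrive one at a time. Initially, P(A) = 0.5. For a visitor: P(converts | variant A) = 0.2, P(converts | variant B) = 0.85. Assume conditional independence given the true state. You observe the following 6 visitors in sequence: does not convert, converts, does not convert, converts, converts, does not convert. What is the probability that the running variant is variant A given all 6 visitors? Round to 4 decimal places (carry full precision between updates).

After 'does not convert': P(A) = 0.8·0.5000 / (0.8·0.5000 + 0.15·0.5000) ≈ 0.8421
After 'converts': P(A) = 0.2·0.8421 / (0.2·0.8421 + 0.85·0.1579) ≈ 0.5565
After 'does not convert': P(A) = 0.8·0.5565 / (0.8·0.5565 + 0.15·0.4435) ≈ 0.8700
After 'converts': P(A) = 0.2·0.8700 / (0.2·0.8700 + 0.85·0.1300) ≈ 0.6116
After 'converts': P(A) = 0.2·0.6116 / (0.2·0.6116 + 0.85·0.3884) ≈ 0.2704
After 'does not convert': P(A) = 0.8·0.2704 / (0.8·0.2704 + 0.15·0.7296) ≈ 0.6640

0.6640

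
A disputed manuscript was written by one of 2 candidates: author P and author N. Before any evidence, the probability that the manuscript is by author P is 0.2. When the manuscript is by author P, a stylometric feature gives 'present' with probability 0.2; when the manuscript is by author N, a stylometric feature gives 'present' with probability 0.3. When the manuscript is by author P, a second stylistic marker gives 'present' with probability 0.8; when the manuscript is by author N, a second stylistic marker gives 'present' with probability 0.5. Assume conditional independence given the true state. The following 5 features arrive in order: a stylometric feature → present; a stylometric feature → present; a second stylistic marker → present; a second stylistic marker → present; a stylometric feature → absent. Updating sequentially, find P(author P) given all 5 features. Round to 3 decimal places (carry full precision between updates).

Each posterior becomes the prior for the next update.
After a stylometric feature='present': P(author P) = 0.2·0.2000 / (0.2·0.2000 + 0.3·0.8000) ≈ 0.1429
After a stylometric feature='present': P(author P) = 0.2·0.1429 / (0.2·0.1429 + 0.3·0.8571) ≈ 0.1000
After a second stylistic marker='present': P(author P) = 0.8·0.1000 / (0.8·0.1000 + 0.5·0.9000) ≈ 0.1509
After a second stylistic marker='present': P(author P) = 0.8·0.1509 / (0.8·0.1509 + 0.5·0.8491) ≈ 0.2215
After a stylometric feature='absent': P(author P) = 0.8·0.2215 / (0.8·0.2215 + 0.7·0.7785) ≈ 0.2453

0.245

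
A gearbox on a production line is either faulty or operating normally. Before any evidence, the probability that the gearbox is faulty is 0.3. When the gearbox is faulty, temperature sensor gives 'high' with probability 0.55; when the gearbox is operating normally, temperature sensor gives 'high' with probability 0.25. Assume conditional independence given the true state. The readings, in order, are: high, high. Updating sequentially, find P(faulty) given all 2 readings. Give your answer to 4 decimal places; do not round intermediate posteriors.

0.6747

After 'high': P(faulty) = 0.55·0.3000 / (0.55·0.3000 + 0.25·0.7000) ≈ 0.4853
After 'high': P(faulty) = 0.55·0.4853 / (0.55·0.4853 + 0.25·0.5147) ≈ 0.6747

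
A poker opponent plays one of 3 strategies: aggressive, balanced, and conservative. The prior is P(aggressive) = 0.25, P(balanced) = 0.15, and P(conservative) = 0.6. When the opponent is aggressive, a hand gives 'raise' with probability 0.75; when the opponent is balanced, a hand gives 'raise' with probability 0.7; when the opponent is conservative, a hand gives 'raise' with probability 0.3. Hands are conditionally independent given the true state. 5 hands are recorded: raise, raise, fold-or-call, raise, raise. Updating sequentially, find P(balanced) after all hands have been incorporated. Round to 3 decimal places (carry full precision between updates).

After 'raise': normaliser = 0.75·0.2500 + 0.7·0.1500 + 0.3·0.6000; P(aggressive) ≈ 0.3968, P(balanced) ≈ 0.2222, P(conservative) ≈ 0.3810
After 'raise': normaliser = 0.75·0.3968 + 0.7·0.2222 + 0.3·0.3810; P(aggressive) ≈ 0.5245, P(balanced) ≈ 0.2741, P(conservative) ≈ 0.2014
After 'fold-or-call': normaliser = 0.25·0.5245 + 0.3·0.2741 + 0.7·0.2014; P(aggressive) ≈ 0.3700, P(balanced) ≈ 0.2321, P(conservative) ≈ 0.3979
After 'raise': normaliser = 0.75·0.3700 + 0.7·0.2321 + 0.3·0.3979; P(aggressive) ≈ 0.4962, P(balanced) ≈ 0.2904, P(conservative) ≈ 0.2134
After 'raise': normaliser = 0.75·0.4962 + 0.7·0.2904 + 0.3·0.2134; P(aggressive) ≈ 0.5819, P(balanced) ≈ 0.3179, P(conservative) ≈ 0.1001

0.318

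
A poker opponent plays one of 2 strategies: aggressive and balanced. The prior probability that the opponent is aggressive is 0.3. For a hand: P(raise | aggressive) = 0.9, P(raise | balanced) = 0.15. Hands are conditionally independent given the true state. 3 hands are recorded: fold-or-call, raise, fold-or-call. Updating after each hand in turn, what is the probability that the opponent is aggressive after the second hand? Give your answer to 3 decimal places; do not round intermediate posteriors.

After 'fold-or-call': P(aggressive) = 0.1·0.3000 / (0.1·0.3000 + 0.85·0.7000) ≈ 0.0480
After 'raise': P(aggressive) = 0.9·0.0480 / (0.9·0.0480 + 0.15·0.9520) ≈ 0.2323

0.232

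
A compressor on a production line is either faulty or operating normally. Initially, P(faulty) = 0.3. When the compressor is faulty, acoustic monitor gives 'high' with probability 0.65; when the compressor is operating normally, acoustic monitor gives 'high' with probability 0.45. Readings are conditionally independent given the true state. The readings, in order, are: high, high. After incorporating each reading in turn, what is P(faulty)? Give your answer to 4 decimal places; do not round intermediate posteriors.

0.4721

After 'high': P(faulty) = 0.65·0.3000 / (0.65·0.3000 + 0.45·0.7000) ≈ 0.3824
After 'high': P(faulty) = 0.65·0.3824 / (0.65·0.3824 + 0.45·0.6176) ≈ 0.4721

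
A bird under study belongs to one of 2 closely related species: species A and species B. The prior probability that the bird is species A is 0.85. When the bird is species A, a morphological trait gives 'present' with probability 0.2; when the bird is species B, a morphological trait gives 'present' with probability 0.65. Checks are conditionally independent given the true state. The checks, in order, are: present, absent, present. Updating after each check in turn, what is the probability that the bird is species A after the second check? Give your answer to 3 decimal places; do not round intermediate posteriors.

After 'present': P(species A) = 0.2·0.8500 / (0.2·0.8500 + 0.65·0.1500) ≈ 0.6355
After 'absent': P(species A) = 0.8·0.6355 / (0.8·0.6355 + 0.35·0.3645) ≈ 0.7994

0.799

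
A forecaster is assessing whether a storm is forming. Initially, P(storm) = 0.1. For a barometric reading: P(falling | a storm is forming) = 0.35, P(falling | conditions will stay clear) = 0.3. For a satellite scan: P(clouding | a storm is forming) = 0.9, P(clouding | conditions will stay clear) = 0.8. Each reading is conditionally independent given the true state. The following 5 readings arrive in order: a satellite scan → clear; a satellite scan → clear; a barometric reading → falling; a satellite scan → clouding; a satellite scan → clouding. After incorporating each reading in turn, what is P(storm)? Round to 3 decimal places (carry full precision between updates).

After a satellite scan='clear': P(storm) = 0.1·0.1000 / (0.1·0.1000 + 0.2·0.9000) ≈ 0.0526
After a satellite scan='clear': P(storm) = 0.1·0.0526 / (0.1·0.0526 + 0.2·0.9474) ≈ 0.0270
After a barometric reading='falling': P(storm) = 0.35·0.0270 / (0.35·0.0270 + 0.3·0.9730) ≈ 0.0314
After a satellite scan='clouding': P(storm) = 0.9·0.0314 / (0.9·0.0314 + 0.8·0.9686) ≈ 0.0352
After a satellite scan='clouding': P(storm) = 0.9·0.0352 / (0.9·0.0352 + 0.8·0.9648) ≈ 0.0394

0.039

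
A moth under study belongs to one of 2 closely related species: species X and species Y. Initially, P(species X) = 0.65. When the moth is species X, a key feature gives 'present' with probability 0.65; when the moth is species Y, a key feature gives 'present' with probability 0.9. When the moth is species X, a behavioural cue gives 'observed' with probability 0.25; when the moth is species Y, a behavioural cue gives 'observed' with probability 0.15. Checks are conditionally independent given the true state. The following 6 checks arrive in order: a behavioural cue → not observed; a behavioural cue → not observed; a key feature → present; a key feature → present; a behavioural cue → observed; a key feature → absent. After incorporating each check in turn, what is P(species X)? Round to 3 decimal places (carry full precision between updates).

After a behavioural cue='not observed': P(species X) = 0.75·0.6500 / (0.75·0.6500 + 0.85·0.3500) ≈ 0.6210
After a behavioural cue='not observed': P(species X) = 0.75·0.6210 / (0.75·0.6210 + 0.85·0.3790) ≈ 0.5911
After a key feature='present': P(species X) = 0.65·0.5911 / (0.65·0.5911 + 0.9·0.4089) ≈ 0.5108
After a key feature='present': P(species X) = 0.65·0.5108 / (0.65·0.5108 + 0.9·0.4892) ≈ 0.4299
After a behavioural cue='observed': P(species X) = 0.25·0.4299 / (0.25·0.4299 + 0.15·0.5701) ≈ 0.5569
After a key feature='absent': P(species X) = 0.35·0.5569 / (0.35·0.5569 + 0.1·0.4431) ≈ 0.8148

0.815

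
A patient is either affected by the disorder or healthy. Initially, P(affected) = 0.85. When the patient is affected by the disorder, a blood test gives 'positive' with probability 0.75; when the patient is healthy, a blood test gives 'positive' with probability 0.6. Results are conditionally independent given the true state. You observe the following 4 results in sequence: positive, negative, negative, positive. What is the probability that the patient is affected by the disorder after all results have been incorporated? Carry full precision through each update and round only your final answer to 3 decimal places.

After 'positive': P(affected) = 0.75·0.8500 / (0.75·0.8500 + 0.6·0.1500) ≈ 0.8763
After 'negative': P(affected) = 0.25·0.8763 / (0.25·0.8763 + 0.4·0.1237) ≈ 0.8157
After 'negative': P(affected) = 0.25·0.8157 / (0.25·0.8157 + 0.4·0.1843) ≈ 0.7345
After 'positive': P(affected) = 0.75·0.7345 / (0.75·0.7345 + 0.6·0.2655) ≈ 0.7757

0.776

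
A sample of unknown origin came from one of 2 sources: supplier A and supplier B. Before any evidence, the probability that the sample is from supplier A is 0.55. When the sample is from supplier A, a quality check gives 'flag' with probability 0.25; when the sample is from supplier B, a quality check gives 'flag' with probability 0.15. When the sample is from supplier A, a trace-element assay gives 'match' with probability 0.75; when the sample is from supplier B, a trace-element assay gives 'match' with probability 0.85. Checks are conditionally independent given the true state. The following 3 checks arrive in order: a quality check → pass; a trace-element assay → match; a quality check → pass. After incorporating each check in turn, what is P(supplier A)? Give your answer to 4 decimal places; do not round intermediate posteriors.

0.4564

After a quality check='pass': P(supplier A) = 0.75·0.5500 / (0.75·0.5500 + 0.85·0.4500) ≈ 0.5189
After a trace-element assay='match': P(supplier A) = 0.75·0.5189 / (0.75·0.5189 + 0.85·0.4811) ≈ 0.4876
After a quality check='pass': P(supplier A) = 0.75·0.4876 / (0.75·0.4876 + 0.85·0.5124) ≈ 0.4564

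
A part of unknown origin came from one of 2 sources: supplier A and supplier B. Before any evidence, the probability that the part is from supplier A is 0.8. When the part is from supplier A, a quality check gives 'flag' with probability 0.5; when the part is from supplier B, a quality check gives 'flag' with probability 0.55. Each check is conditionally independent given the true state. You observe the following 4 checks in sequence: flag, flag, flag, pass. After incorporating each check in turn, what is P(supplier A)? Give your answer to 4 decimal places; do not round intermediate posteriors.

After 'flag': P(supplier A) = 0.5·0.8000 / (0.5·0.8000 + 0.55·0.2000) ≈ 0.7843
After 'flag': P(supplier A) = 0.5·0.7843 / (0.5·0.7843 + 0.55·0.2157) ≈ 0.7678
After 'flag': P(supplier A) = 0.5·0.7678 / (0.5·0.7678 + 0.55·0.2322) ≈ 0.7503
After 'pass': P(supplier A) = 0.5·0.7503 / (0.5·0.7503 + 0.45·0.2497) ≈ 0.7695

0.7695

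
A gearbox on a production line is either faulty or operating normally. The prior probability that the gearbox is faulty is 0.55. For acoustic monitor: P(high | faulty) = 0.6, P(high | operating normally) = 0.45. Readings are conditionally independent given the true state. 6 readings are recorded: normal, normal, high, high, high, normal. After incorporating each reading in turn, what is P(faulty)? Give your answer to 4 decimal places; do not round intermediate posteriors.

0.5271

Each posterior becomes the prior for the next update.
After 'normal': P(faulty) = 0.4·0.5500 / (0.4·0.5500 + 0.55·0.4500) ≈ 0.4706
After 'normal': P(faulty) = 0.4·0.4706 / (0.4·0.4706 + 0.55·0.5294) ≈ 0.3926
After 'high': P(faulty) = 0.6·0.3926 / (0.6·0.3926 + 0.45·0.6074) ≈ 0.4629
After 'high': P(faulty) = 0.6·0.4629 / (0.6·0.4629 + 0.45·0.5371) ≈ 0.5347
After 'high': P(faulty) = 0.6·0.5347 / (0.6·0.5347 + 0.45·0.4653) ≈ 0.6051
After 'normal': P(faulty) = 0.4·0.6051 / (0.4·0.6051 + 0.55·0.3949) ≈ 0.5271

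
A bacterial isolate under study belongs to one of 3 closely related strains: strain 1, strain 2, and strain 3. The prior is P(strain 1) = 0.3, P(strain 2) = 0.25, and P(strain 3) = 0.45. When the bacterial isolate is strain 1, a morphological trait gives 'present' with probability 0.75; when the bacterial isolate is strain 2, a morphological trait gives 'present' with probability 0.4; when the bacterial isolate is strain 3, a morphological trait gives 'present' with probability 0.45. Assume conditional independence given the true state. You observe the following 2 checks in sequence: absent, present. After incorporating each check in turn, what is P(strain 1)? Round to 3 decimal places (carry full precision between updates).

0.247

Apply Bayes' rule sequentially, carrying P(strain 1) forward.
After 'absent': normaliser = 0.25·0.3000 + 0.6·0.2500 + 0.55·0.4500; P(strain 1) ≈ 0.1587, P(strain 2) ≈ 0.3175, P(strain 3) ≈ 0.5238
After 'present': normaliser = 0.75·0.1587 + 0.4·0.3175 + 0.45·0.5238; P(strain 1) ≈ 0.2471, P(strain 2) ≈ 0.2636, P(strain 3) ≈ 0.4893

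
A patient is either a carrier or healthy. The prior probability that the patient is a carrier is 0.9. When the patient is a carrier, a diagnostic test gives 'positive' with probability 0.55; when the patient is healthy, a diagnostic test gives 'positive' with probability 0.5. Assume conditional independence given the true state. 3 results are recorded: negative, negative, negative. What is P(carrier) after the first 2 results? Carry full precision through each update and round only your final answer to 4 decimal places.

After 'negative': P(carrier) = 0.45·0.9000 / (0.45·0.9000 + 0.5·0.1000) ≈ 0.8901
After 'negative': P(carrier) = 0.45·0.8901 / (0.45·0.8901 + 0.5·0.1099) ≈ 0.8794

0.8794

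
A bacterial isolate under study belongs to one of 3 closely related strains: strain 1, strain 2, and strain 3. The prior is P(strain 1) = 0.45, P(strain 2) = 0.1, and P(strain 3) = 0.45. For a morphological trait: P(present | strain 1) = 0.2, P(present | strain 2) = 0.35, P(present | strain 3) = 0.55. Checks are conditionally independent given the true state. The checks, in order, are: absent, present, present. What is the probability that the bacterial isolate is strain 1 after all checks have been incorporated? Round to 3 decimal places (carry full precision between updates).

After 'absent': normaliser = 0.8·0.4500 + 0.65·0.1000 + 0.45·0.4500; P(strain 1) ≈ 0.5737, P(strain 2) ≈ 0.1036, P(strain 3) ≈ 0.3227
After 'present': normaliser = 0.2·0.5737 + 0.35·0.1036 + 0.55·0.3227; P(strain 1) ≈ 0.3493, P(strain 2) ≈ 0.1104, P(strain 3) ≈ 0.5403
After 'present': normaliser = 0.2·0.3493 + 0.35·0.1104 + 0.55·0.5403; P(strain 1) ≈ 0.1722, P(strain 2) ≈ 0.0952, P(strain 3) ≈ 0.7326

0.172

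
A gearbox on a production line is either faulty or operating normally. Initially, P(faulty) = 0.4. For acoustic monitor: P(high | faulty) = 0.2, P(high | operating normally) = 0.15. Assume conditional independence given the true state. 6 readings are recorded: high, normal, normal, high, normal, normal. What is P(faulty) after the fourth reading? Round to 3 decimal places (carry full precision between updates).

0.512

After 'high': P(faulty) = 0.2·0.4000 / (0.2·0.4000 + 0.15·0.6000) ≈ 0.4706
After 'normal': P(faulty) = 0.8·0.4706 / (0.8·0.4706 + 0.85·0.5294) ≈ 0.4555
After 'normal': P(faulty) = 0.8·0.4555 / (0.8·0.4555 + 0.85·0.5445) ≈ 0.4405
After 'high': P(faulty) = 0.2·0.4405 / (0.2·0.4405 + 0.15·0.5595) ≈ 0.5122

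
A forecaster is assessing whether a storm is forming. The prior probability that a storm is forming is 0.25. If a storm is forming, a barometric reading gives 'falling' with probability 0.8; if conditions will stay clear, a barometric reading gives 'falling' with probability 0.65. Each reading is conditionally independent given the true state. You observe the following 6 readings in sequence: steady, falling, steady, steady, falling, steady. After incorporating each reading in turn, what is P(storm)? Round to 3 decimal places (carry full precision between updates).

After 'steady': P(storm) = 0.2·0.2500 / (0.2·0.2500 + 0.35·0.7500) ≈ 0.1600
After 'falling': P(storm) = 0.8·0.1600 / (0.8·0.1600 + 0.65·0.8400) ≈ 0.1899
After 'steady': P(storm) = 0.2·0.1899 / (0.2·0.1899 + 0.35·0.8101) ≈ 0.1181
After 'steady': P(storm) = 0.2·0.1181 / (0.2·0.1181 + 0.35·0.8819) ≈ 0.0711
After 'falling': P(storm) = 0.8·0.0711 / (0.8·0.0711 + 0.65·0.9289) ≈ 0.0861
After 'steady': P(storm) = 0.2·0.0861 / (0.2·0.0861 + 0.35·0.9139) ≈ 0.0511

0.051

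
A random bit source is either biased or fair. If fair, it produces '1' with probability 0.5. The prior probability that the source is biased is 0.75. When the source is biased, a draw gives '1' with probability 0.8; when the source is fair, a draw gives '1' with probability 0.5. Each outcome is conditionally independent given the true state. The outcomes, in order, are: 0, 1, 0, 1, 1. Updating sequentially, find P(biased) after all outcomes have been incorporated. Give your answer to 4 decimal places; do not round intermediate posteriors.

After '0': P(biased) = 0.2·0.7500 / (0.2·0.7500 + 0.5·0.2500) ≈ 0.5455
After '1': P(biased) = 0.8·0.5455 / (0.8·0.5455 + 0.5·0.4545) ≈ 0.6575
After '0': P(biased) = 0.2·0.6575 / (0.2·0.6575 + 0.5·0.3425) ≈ 0.4344
After '1': P(biased) = 0.8·0.4344 / (0.8·0.4344 + 0.5·0.5656) ≈ 0.5513
After '1': P(biased) = 0.8·0.5513 / (0.8·0.5513 + 0.5·0.4487) ≈ 0.6629

0.6629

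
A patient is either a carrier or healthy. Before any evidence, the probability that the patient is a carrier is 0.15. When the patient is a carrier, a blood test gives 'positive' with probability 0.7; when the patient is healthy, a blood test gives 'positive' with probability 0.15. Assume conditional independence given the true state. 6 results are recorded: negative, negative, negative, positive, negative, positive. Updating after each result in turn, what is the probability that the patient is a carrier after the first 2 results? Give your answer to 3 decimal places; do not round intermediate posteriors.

After 'negative': P(carrier) = 0.3·0.1500 / (0.3·0.1500 + 0.85·0.8500) ≈ 0.0586
After 'negative': P(carrier) = 0.3·0.0586 / (0.3·0.0586 + 0.85·0.9414) ≈ 0.0215

0.022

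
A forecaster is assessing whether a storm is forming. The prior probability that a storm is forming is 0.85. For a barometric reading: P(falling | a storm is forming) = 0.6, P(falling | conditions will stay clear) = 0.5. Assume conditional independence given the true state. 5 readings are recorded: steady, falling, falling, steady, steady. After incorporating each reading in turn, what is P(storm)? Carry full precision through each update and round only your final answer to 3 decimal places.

0.807

After 'steady': P(storm) = 0.4·0.8500 / (0.4·0.8500 + 0.5·0.1500) ≈ 0.8193
After 'falling': P(storm) = 0.6·0.8193 / (0.6·0.8193 + 0.5·0.1807) ≈ 0.8447
After 'falling': P(storm) = 0.6·0.8447 / (0.6·0.8447 + 0.5·0.1553) ≈ 0.8672
After 'steady': P(storm) = 0.4·0.8672 / (0.4·0.8672 + 0.5·0.1328) ≈ 0.8393
After 'steady': P(storm) = 0.4·0.8393 / (0.4·0.8393 + 0.5·0.1607) ≈ 0.8069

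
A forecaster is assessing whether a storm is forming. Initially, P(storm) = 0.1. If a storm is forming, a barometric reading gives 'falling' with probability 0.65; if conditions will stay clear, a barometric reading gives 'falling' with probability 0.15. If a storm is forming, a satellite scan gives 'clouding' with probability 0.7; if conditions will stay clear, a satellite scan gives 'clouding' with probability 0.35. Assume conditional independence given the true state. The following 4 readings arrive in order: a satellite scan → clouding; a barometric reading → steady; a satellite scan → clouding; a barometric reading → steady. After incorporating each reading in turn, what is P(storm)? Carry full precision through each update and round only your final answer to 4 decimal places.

After a satellite scan='clouding': P(storm) = 0.7·0.1000 / (0.7·0.1000 + 0.35·0.9000) ≈ 0.1818
After a barometric reading='steady': P(storm) = 0.35·0.1818 / (0.35·0.1818 + 0.85·0.8182) ≈ 0.0838
After a satellite scan='clouding': P(storm) = 0.7·0.0838 / (0.7·0.0838 + 0.35·0.9162) ≈ 0.1547
After a barometric reading='steady': P(storm) = 0.35·0.1547 / (0.35·0.1547 + 0.85·0.8453) ≈ 0.0701

0.0701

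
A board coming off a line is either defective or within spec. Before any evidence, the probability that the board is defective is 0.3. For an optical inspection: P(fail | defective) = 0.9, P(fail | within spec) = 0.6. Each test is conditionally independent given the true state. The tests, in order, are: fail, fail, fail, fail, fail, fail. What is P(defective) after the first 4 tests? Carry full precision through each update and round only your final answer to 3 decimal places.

0.685

After 'fail': P(defective) = 0.9·0.3000 / (0.9·0.3000 + 0.6·0.7000) ≈ 0.3913
After 'fail': P(defective) = 0.9·0.3913 / (0.9·0.3913 + 0.6·0.6087) ≈ 0.4909
After 'fail': P(defective) = 0.9·0.4909 / (0.9·0.4909 + 0.6·0.5091) ≈ 0.5912
After 'fail': P(defective) = 0.9·0.5912 / (0.9·0.5912 + 0.6·0.4088) ≈ 0.6845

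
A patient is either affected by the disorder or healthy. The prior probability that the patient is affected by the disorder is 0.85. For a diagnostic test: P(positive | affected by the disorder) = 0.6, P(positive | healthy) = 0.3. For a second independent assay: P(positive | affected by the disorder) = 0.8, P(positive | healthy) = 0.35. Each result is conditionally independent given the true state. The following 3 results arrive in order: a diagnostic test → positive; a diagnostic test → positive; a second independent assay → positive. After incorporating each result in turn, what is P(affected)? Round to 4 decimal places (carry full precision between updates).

Each posterior becomes the prior for the next update.
After a diagnostic test='positive': P(affected) = 0.6·0.8500 / (0.6·0.8500 + 0.3·0.1500) ≈ 0.9189
After a diagnostic test='positive': P(affected) = 0.6·0.9189 / (0.6·0.9189 + 0.3·0.0811) ≈ 0.9577
After a second independent assay='positive': P(affected) = 0.8·0.9577 / (0.8·0.9577 + 0.35·0.0423) ≈ 0.9811

0.9811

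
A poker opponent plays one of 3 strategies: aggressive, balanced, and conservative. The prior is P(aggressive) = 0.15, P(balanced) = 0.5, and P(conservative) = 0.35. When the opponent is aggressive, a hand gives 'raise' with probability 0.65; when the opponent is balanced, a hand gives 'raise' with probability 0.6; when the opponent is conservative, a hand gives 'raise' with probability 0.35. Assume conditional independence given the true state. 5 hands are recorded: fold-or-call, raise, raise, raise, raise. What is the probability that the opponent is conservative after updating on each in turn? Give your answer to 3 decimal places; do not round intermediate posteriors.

0.088

Apply Bayes' rule sequentially, carrying P(conservative) forward.
After 'fold-or-call': normaliser = 0.35·0.1500 + 0.4·0.5000 + 0.65·0.3500; P(aggressive) ≈ 0.1094, P(balanced) ≈ 0.4167, P(conservative) ≈ 0.4740
After 'raise': normaliser = 0.65·0.1094 + 0.6·0.4167 + 0.35·0.4740; P(aggressive) ≈ 0.1460, P(balanced) ≈ 0.5134, P(conservative) ≈ 0.3406
After 'raise': normaliser = 0.65·0.1460 + 0.6·0.5134 + 0.35·0.3406; P(aggressive) ≈ 0.1817, P(balanced) ≈ 0.5899, P(conservative) ≈ 0.2283
After 'raise': normaliser = 0.65·0.1817 + 0.6·0.5899 + 0.35·0.2283; P(aggressive) ≈ 0.2140, P(balanced) ≈ 0.6412, P(conservative) ≈ 0.1448
After 'raise': normaliser = 0.65·0.2140 + 0.6·0.6412 + 0.35·0.1448; P(aggressive) ≈ 0.2421, P(balanced) ≈ 0.6697, P(conservative) ≈ 0.0882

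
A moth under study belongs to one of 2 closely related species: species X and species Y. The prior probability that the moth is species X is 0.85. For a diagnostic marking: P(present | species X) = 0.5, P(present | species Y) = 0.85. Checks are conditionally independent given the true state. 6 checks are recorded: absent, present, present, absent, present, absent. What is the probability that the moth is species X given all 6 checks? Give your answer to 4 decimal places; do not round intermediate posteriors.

Each posterior becomes the prior for the next update.
After 'absent': P(species X) = 0.5·0.8500 / (0.5·0.8500 + 0.15·0.1500) ≈ 0.9497
After 'present': P(species X) = 0.5·0.9497 / (0.5·0.9497 + 0.85·0.0503) ≈ 0.9174
After 'present': P(species X) = 0.5·0.9174 / (0.5·0.9174 + 0.85·0.0826) ≈ 0.8673
After 'absent': P(species X) = 0.5·0.8673 / (0.5·0.8673 + 0.15·0.1327) ≈ 0.9561
After 'present': P(species X) = 0.5·0.9561 / (0.5·0.9561 + 0.85·0.0439) ≈ 0.9276
After 'absent': P(species X) = 0.5·0.9276 / (0.5·0.9276 + 0.15·0.0724) ≈ 0.9771

0.9771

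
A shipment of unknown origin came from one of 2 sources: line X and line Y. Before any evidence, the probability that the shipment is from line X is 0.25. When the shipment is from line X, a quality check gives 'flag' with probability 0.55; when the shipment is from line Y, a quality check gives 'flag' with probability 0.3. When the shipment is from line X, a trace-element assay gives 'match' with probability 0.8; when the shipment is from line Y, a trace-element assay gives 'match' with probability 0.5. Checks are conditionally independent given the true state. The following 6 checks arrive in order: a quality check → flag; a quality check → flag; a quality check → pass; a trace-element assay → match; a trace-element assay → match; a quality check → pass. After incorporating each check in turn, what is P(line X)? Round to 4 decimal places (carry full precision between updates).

After a quality check='flag': P(line X) = 0.55·0.2500 / (0.55·0.2500 + 0.3·0.7500) ≈ 0.3793
After a quality check='flag': P(line X) = 0.55·0.3793 / (0.55·0.3793 + 0.3·0.6207) ≈ 0.5284
After a quality check='pass': P(line X) = 0.45·0.5284 / (0.45·0.5284 + 0.7·0.4716) ≈ 0.4187
After a trace-element assay='match': P(line X) = 0.8·0.4187 / (0.8·0.4187 + 0.5·0.5813) ≈ 0.5354
After a trace-element assay='match': P(line X) = 0.8·0.5354 / (0.8·0.5354 + 0.5·0.4646) ≈ 0.6484
After a quality check='pass': P(line X) = 0.45·0.6484 / (0.45·0.6484 + 0.7·0.3516) ≈ 0.5424

0.5424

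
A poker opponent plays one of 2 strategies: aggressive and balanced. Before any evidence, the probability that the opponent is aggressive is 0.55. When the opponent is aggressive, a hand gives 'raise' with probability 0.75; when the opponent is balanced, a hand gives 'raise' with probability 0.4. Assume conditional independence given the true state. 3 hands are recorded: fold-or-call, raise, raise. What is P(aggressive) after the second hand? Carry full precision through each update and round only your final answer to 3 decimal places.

0.488

After 'fold-or-call': P(aggressive) = 0.25·0.5500 / (0.25·0.5500 + 0.6·0.4500) ≈ 0.3374
After 'raise': P(aggressive) = 0.75·0.3374 / (0.75·0.3374 + 0.4·0.6626) ≈ 0.4885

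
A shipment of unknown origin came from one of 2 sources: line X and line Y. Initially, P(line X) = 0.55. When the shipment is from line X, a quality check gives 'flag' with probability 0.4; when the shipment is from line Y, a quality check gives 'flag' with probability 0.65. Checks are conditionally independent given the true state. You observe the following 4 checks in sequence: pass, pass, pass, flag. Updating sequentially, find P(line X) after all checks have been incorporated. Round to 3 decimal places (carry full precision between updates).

0.791

After 'pass': P(line X) = 0.6·0.5500 / (0.6·0.5500 + 0.35·0.4500) ≈ 0.6769
After 'pass': P(line X) = 0.6·0.6769 / (0.6·0.6769 + 0.35·0.3231) ≈ 0.7822
After 'pass': P(line X) = 0.6·0.7822 / (0.6·0.7822 + 0.35·0.2178) ≈ 0.8603
After 'flag': P(line X) = 0.4·0.8603 / (0.4·0.8603 + 0.65·0.1397) ≈ 0.7912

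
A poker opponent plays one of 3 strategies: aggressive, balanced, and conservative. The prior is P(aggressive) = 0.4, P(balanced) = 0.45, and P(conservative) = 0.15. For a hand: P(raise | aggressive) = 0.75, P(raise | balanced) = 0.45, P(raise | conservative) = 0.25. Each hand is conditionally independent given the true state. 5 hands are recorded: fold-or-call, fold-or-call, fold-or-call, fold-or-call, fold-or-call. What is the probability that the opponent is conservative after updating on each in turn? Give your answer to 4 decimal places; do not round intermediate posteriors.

0.6071

Each posterior becomes the prior for the next update.
After 'fold-or-call': normaliser = 0.25·0.4000 + 0.55·0.4500 + 0.75·0.1500; P(aggressive) ≈ 0.2174, P(balanced) ≈ 0.5380, P(conservative) ≈ 0.2446
After 'fold-or-call': normaliser = 0.25·0.2174 + 0.55·0.5380 + 0.75·0.2446; P(aggressive) ≈ 0.1018, P(balanced) ≈ 0.5545, P(conservative) ≈ 0.3437
After 'fold-or-call': normaliser = 0.25·0.1018 + 0.55·0.5545 + 0.75·0.3437; P(aggressive) ≈ 0.0433, P(balanced) ≈ 0.5185, P(conservative) ≈ 0.4382
After 'fold-or-call': normaliser = 0.25·0.0433 + 0.55·0.5185 + 0.75·0.4382; P(aggressive) ≈ 0.0173, P(balanced) ≈ 0.4565, P(conservative) ≈ 0.5262
After 'fold-or-call': normaliser = 0.25·0.0173 + 0.55·0.4565 + 0.75·0.5262; P(aggressive) ≈ 0.0067, P(balanced) ≈ 0.3863, P(conservative) ≈ 0.6071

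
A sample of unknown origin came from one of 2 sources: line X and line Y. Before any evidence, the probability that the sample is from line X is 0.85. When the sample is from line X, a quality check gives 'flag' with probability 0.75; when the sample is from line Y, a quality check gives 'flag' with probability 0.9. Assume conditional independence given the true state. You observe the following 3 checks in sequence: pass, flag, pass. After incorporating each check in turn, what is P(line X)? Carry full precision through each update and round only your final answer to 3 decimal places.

0.967

After 'pass': P(line X) = 0.25·0.8500 / (0.25·0.8500 + 0.1·0.1500) ≈ 0.9341
After 'flag': P(line X) = 0.75·0.9341 / (0.75·0.9341 + 0.9·0.0659) ≈ 0.9219
After 'pass': P(line X) = 0.25·0.9219 / (0.25·0.9219 + 0.1·0.0781) ≈ 0.9672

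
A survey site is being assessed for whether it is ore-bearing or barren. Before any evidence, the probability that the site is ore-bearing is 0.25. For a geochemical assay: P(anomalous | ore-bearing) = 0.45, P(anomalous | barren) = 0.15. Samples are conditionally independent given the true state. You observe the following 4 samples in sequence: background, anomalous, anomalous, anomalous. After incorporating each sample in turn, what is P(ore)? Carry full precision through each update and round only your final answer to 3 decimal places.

After 'background': P(ore) = 0.55·0.2500 / (0.55·0.2500 + 0.85·0.7500) ≈ 0.1774
After 'anomalous': P(ore) = 0.45·0.1774 / (0.45·0.1774 + 0.15·0.8226) ≈ 0.3929
After 'anomalous': P(ore) = 0.45·0.3929 / (0.45·0.3929 + 0.15·0.6071) ≈ 0.6600
After 'anomalous': P(ore) = 0.45·0.6600 / (0.45·0.6600 + 0.15·0.3400) ≈ 0.8534

0.853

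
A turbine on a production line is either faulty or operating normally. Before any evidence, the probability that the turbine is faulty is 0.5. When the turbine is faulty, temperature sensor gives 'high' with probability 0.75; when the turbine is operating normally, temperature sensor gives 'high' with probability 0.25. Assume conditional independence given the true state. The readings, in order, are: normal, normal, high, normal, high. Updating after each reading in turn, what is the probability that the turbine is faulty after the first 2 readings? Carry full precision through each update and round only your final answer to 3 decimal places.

After 'normal': P(faulty) = 0.25·0.5000 / (0.25·0.5000 + 0.75·0.5000) ≈ 0.2500
After 'normal': P(faulty) = 0.25·0.2500 / (0.25·0.2500 + 0.75·0.7500) ≈ 0.1000

0.100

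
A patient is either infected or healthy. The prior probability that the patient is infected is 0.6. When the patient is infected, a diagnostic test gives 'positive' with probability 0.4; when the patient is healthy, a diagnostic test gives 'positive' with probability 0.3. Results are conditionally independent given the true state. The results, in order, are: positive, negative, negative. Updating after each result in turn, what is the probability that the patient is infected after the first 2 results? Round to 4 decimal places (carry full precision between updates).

0.6316

Apply Bayes' rule sequentially, carrying P(infected) forward.
After 'positive': P(infected) = 0.4·0.6000 / (0.4·0.6000 + 0.3·0.4000) ≈ 0.6667
After 'negative': P(infected) = 0.6·0.6667 / (0.6·0.6667 + 0.7·0.3333) ≈ 0.6316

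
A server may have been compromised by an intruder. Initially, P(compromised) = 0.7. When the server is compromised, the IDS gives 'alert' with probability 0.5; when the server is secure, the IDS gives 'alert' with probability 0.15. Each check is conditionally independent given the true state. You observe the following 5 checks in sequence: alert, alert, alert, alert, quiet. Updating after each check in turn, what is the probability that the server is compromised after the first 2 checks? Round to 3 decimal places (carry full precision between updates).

After 'alert': P(compromised) = 0.5·0.7000 / (0.5·0.7000 + 0.15·0.3000) ≈ 0.8861
After 'alert': P(compromised) = 0.5·0.8861 / (0.5·0.8861 + 0.15·0.1139) ≈ 0.9629

0.963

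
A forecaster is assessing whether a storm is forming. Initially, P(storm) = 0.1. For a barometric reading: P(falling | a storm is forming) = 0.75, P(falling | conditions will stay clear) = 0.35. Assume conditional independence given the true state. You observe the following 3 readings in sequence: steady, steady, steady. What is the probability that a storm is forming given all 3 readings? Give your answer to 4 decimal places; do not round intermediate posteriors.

0.0063

After 'steady': P(storm) = 0.25·0.1000 / (0.25·0.1000 + 0.65·0.9000) ≈ 0.0410
After 'steady': P(storm) = 0.25·0.0410 / (0.25·0.0410 + 0.65·0.9590) ≈ 0.0162
After 'steady': P(storm) = 0.25·0.0162 / (0.25·0.0162 + 0.65·0.9838) ≈ 0.0063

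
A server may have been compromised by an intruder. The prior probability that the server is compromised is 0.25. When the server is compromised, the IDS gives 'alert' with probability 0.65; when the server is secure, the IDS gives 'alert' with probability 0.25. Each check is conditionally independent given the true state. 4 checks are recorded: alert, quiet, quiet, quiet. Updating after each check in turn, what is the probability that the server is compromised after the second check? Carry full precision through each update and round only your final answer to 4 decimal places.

0.2880

Apply Bayes' rule sequentially, carrying P(compromised) forward.
After 'alert': P(compromised) = 0.65·0.2500 / (0.65·0.2500 + 0.25·0.7500) ≈ 0.4643
After 'quiet': P(compromised) = 0.35·0.4643 / (0.35·0.4643 + 0.75·0.5357) ≈ 0.2880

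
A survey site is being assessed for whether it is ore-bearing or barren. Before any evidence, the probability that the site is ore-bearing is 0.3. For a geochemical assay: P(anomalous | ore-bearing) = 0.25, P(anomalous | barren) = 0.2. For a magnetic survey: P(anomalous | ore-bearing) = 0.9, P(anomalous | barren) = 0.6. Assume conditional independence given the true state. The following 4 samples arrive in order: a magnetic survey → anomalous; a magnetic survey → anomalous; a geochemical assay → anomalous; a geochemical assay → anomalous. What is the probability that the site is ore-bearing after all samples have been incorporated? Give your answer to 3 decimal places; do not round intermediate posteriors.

After a magnetic survey='anomalous': P(ore) = 0.9·0.3000 / (0.9·0.3000 + 0.6·0.7000) ≈ 0.3913
After a magnetic survey='anomalous': P(ore) = 0.9·0.3913 / (0.9·0.3913 + 0.6·0.6087) ≈ 0.4909
After a geochemical assay='anomalous': P(ore) = 0.25·0.4909 / (0.25·0.4909 + 0.2·0.5091) ≈ 0.5466
After a geochemical assay='anomalous': P(ore) = 0.25·0.5466 / (0.25·0.5466 + 0.2·0.4534) ≈ 0.6011

0.601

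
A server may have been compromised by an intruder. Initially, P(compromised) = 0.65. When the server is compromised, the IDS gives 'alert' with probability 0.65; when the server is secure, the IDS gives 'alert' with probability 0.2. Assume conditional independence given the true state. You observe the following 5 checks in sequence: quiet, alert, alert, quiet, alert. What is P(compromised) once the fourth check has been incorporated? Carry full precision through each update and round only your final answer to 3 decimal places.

0.790

After 'quiet': P(compromised) = 0.35·0.6500 / (0.35·0.6500 + 0.8·0.3500) ≈ 0.4483
After 'alert': P(compromised) = 0.65·0.4483 / (0.65·0.4483 + 0.2·0.5517) ≈ 0.7253
After 'alert': P(compromised) = 0.65·0.7253 / (0.65·0.7253 + 0.2·0.2747) ≈ 0.8956
After 'quiet': P(compromised) = 0.35·0.8956 / (0.35·0.8956 + 0.8·0.1044) ≈ 0.7897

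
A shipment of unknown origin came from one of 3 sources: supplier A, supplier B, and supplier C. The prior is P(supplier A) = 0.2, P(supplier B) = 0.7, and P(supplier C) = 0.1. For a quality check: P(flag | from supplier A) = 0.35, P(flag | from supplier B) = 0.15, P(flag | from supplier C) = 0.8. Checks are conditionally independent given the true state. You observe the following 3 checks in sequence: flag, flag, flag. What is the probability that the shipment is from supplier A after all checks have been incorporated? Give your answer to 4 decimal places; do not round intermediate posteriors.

0.1380

After 'flag': normaliser = 0.35·0.2000 + 0.15·0.7000 + 0.8·0.1000; P(supplier A) ≈ 0.2745, P(supplier B) ≈ 0.4118, P(supplier C) ≈ 0.3137
After 'flag': normaliser = 0.35·0.2745 + 0.15·0.4118 + 0.8·0.3137; P(supplier A) ≈ 0.2350, P(supplier B) ≈ 0.1511, P(supplier C) ≈ 0.6139
After 'flag': normaliser = 0.35·0.2350 + 0.15·0.1511 + 0.8·0.6139; P(supplier A) ≈ 0.1380, P(supplier B) ≈ 0.0380, P(supplier C) ≈ 0.8240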